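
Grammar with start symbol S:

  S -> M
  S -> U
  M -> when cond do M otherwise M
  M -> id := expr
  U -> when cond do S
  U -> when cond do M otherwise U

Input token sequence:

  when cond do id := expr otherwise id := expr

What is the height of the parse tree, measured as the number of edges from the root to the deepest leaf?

3

[S [M when cond do [M id := expr] otherwise [M id := expr]]]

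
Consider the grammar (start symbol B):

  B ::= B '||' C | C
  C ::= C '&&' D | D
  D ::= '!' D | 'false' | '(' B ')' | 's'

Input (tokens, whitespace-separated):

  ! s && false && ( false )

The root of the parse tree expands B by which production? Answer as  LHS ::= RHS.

[B [C [C [C [D ! [D s]]] && [D false]] && [D ( [B [C [D false]]] )]]]

B ::= C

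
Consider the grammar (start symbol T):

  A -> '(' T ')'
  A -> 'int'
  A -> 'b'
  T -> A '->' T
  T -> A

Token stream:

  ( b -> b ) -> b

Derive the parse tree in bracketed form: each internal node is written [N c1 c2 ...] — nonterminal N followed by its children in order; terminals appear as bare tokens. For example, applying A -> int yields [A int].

[T [A ( [T [A b] -> [T [A b]]] )] -> [T [A b]]]

T
A -> T
( T ) -> T
( A -> T ) -> T
( b -> T ) -> T
( b -> A ) -> T
( b -> b ) -> T
( b -> b ) -> A
( b -> b ) -> b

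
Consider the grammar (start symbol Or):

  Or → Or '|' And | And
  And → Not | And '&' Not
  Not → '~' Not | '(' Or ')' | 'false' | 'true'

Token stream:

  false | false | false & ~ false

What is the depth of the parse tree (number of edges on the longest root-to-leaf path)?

[Or [Or [Or [And [Not false]]] | [And [Not false]]] | [And [And [Not false]] & [Not ~ [Not false]]]]

5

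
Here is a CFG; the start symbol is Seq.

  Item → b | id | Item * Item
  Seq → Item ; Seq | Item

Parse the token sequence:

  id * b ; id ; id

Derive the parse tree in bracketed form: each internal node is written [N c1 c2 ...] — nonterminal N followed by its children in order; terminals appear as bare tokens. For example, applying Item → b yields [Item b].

Seq
Item ; Seq
Item * Item ; Seq
id * Item ; Seq
id * b ; Seq
id * b ; Item ; Seq
id * b ; id ; Seq
id * b ; id ; Item
id * b ; id ; id

[Seq [Item [Item id] * [Item b]] ; [Seq [Item id] ; [Seq [Item id]]]]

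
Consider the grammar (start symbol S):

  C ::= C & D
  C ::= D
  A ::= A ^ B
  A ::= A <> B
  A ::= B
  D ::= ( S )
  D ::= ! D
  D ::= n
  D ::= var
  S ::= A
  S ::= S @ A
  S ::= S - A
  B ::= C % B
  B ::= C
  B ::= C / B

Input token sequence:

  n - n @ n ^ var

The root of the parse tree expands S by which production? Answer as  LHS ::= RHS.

S ::= S @ A

[S [S [S [A [B [C [D n]]]]] - [A [B [C [D n]]]]] @ [A [A [B [C [D n]]]] ^ [B [C [D var]]]]]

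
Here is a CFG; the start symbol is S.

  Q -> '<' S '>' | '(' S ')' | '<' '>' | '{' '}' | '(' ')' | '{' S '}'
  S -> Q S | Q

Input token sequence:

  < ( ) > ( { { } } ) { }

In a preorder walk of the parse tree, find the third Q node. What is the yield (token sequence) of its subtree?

[S [Q < [S [Q ( )]] >] [S [Q ( [S [Q { [S [Q { }]] }]] )] [S [Q { }]]]]

( { { } } )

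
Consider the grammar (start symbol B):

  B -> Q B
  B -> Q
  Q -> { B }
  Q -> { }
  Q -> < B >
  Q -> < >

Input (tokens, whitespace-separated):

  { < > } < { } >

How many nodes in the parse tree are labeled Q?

[B [Q { [B [Q < >]] }] [B [Q < [B [Q { }]] >]]]

4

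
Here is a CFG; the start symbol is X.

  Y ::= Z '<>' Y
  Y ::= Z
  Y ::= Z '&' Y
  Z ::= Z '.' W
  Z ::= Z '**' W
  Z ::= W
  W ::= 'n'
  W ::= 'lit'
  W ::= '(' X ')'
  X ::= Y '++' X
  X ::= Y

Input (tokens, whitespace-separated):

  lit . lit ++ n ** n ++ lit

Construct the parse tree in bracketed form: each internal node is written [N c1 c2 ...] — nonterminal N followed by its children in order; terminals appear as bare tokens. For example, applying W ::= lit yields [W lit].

X
Y ++ X
Z ++ X
Z . W ++ X
W . W ++ X
lit . W ++ X
lit . lit ++ X
lit . lit ++ Y ++ X
lit . lit ++ Z ++ X
lit . lit ++ Z ** W ++ X
lit . lit ++ W ** W ++ X
lit . lit ++ n ** W ++ X
lit . lit ++ n ** n ++ X
lit . lit ++ n ** n ++ Y
lit . lit ++ n ** n ++ Z
lit . lit ++ n ** n ++ W
lit . lit ++ n ** n ++ lit

[X [Y [Z [Z [W lit]] . [W lit]]] ++ [X [Y [Z [Z [W n]] ** [W n]]] ++ [X [Y [Z [W lit]]]]]]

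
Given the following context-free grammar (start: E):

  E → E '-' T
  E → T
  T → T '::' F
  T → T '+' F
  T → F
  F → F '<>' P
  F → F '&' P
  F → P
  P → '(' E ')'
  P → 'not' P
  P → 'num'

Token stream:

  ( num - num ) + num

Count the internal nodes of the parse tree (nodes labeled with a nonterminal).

[E [T [T [F [P ( [E [E [T [F [P num]]]] - [T [F [P num]]]] )]]] + [F [P num]]]]

15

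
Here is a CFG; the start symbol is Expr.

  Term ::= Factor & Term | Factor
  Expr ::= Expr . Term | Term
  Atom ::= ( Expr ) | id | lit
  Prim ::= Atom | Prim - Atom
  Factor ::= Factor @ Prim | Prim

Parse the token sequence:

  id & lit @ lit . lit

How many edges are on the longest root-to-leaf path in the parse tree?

[Expr [Expr [Term [Factor [Prim [Atom id]]] & [Term [Factor [Factor [Prim [Atom lit]]] @ [Prim [Atom lit]]]]]] . [Term [Factor [Prim [Atom lit]]]]]

8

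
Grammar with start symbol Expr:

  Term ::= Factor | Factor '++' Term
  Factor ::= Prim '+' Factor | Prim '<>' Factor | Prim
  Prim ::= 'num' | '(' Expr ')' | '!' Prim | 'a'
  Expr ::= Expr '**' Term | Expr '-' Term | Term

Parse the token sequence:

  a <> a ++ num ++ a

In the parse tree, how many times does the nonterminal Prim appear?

[Expr [Term [Factor [Prim a] <> [Factor [Prim a]]] ++ [Term [Factor [Prim num]] ++ [Term [Factor [Prim a]]]]]]

4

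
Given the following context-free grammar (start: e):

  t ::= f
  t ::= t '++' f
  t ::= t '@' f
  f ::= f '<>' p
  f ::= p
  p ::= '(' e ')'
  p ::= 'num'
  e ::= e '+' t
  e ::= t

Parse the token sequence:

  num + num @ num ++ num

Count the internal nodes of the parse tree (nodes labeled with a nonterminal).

[e [e [t [f [p num]]]] + [t [t [t [f [p num]]] @ [f [p num]]] ++ [f [p num]]]]

14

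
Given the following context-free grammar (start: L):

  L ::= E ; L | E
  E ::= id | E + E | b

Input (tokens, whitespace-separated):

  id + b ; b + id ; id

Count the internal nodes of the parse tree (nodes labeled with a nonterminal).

[L [E [E id] + [E b]] ; [L [E [E b] + [E id]] ; [L [E id]]]]

10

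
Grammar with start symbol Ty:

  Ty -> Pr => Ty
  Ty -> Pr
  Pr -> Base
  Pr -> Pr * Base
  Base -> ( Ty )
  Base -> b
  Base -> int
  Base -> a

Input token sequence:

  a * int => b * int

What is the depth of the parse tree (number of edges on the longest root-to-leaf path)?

5

[Ty [Pr [Pr [Base a]] * [Base int]] => [Ty [Pr [Pr [Base b]] * [Base int]]]]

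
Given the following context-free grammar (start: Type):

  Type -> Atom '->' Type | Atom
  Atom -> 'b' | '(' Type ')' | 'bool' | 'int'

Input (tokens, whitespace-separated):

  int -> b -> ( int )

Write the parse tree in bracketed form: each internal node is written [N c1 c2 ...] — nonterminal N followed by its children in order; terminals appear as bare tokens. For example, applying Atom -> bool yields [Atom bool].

[Type [Atom int] -> [Type [Atom b] -> [Type [Atom ( [Type [Atom int]] )]]]]

Type
Atom -> Type
int -> Type
int -> Atom -> Type
int -> b -> Type
int -> b -> Atom
int -> b -> ( Type )
int -> b -> ( Atom )
int -> b -> ( int )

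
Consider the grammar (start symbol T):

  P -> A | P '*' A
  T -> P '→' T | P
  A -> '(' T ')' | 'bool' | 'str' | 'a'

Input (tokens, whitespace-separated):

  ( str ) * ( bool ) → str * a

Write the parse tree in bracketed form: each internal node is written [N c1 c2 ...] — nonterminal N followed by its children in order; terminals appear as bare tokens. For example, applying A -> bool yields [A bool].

T
P → T
P * A → T
A * A → T
( T ) * A → T
( P ) * A → T
( A ) * A → T
( str ) * A → T
( str ) * ( T ) → T
( str ) * ( P ) → T
( str ) * ( A ) → T
( str ) * ( bool ) → T
( str ) * ( bool ) → P
( str ) * ( bool ) → P * A
( str ) * ( bool ) → A * A
( str ) * ( bool ) → str * A
( str ) * ( bool ) → str * a

[T [P [P [A ( [T [P [A str]]] )]] * [A ( [T [P [A bool]]] )]] → [T [P [P [A str]] * [A a]]]]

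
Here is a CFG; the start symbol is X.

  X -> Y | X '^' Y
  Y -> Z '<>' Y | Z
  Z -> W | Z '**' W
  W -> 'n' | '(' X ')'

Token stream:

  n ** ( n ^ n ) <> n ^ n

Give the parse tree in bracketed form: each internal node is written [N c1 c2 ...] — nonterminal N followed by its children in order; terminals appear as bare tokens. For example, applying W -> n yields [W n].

X
X ^ Y
Y ^ Y
Z <> Y ^ Y
Z ** W <> Y ^ Y
W ** W <> Y ^ Y
n ** W <> Y ^ Y
n ** ( X ) <> Y ^ Y
n ** ( X ^ Y ) <> Y ^ Y
n ** ( Y ^ Y ) <> Y ^ Y
n ** ( Z ^ Y ) <> Y ^ Y
n ** ( W ^ Y ) <> Y ^ Y
n ** ( n ^ Y ) <> Y ^ Y
n ** ( n ^ Z ) <> Y ^ Y
n ** ( n ^ W ) <> Y ^ Y
n ** ( n ^ n ) <> Y ^ Y
n ** ( n ^ n ) <> Z ^ Y
n ** ( n ^ n ) <> W ^ Y
n ** ( n ^ n ) <> n ^ Y
n ** ( n ^ n ) <> n ^ Z
n ** ( n ^ n ) <> n ^ W
n ** ( n ^ n ) <> n ^ n

[X [X [Y [Z [Z [W n]] ** [W ( [X [X [Y [Z [W n]]]] ^ [Y [Z [W n]]]] )]] <> [Y [Z [W n]]]]] ^ [Y [Z [W n]]]]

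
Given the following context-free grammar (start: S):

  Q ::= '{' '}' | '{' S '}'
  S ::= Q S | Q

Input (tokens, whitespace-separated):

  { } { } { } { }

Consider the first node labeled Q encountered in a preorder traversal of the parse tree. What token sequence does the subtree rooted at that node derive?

{ }

[S [Q { }] [S [Q { }] [S [Q { }] [S [Q { }]]]]]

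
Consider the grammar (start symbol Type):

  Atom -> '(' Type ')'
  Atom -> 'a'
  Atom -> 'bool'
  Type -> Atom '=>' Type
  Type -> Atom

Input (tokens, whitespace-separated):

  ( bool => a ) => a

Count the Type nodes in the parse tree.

4

[Type [Atom ( [Type [Atom bool] => [Type [Atom a]]] )] => [Type [Atom a]]]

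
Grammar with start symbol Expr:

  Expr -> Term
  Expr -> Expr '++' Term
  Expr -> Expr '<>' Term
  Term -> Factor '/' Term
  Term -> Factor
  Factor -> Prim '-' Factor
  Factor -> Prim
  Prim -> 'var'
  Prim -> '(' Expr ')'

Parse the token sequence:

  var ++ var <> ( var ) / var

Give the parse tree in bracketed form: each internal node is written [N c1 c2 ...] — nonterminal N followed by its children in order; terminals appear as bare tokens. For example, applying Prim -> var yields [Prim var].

Expr
Expr <> Term
Expr ++ Term <> Term
Term ++ Term <> Term
Factor ++ Term <> Term
Prim ++ Term <> Term
var ++ Term <> Term
var ++ Factor <> Term
var ++ Prim <> Term
var ++ var <> Term
var ++ var <> Factor / Term
var ++ var <> Prim / Term
var ++ var <> ( Expr ) / Term
var ++ var <> ( Term ) / Term
var ++ var <> ( Factor ) / Term
var ++ var <> ( Prim ) / Term
var ++ var <> ( var ) / Term
var ++ var <> ( var ) / Factor
var ++ var <> ( var ) / Prim
var ++ var <> ( var ) / var

[Expr [Expr [Expr [Term [Factor [Prim var]]]] ++ [Term [Factor [Prim var]]]] <> [Term [Factor [Prim ( [Expr [Term [Factor [Prim var]]]] )]] / [Term [Factor [Prim var]]]]]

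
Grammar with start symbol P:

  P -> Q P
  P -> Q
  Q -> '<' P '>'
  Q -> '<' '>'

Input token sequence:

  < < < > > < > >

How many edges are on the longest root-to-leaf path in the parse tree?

[P [Q < [P [Q < [P [Q < >]] >] [P [Q < >]]] >]]

6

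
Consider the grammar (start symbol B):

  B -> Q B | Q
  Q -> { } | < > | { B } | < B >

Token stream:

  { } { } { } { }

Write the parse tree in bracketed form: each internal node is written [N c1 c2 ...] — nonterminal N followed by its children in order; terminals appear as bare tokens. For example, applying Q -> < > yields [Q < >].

[B [Q { }] [B [Q { }] [B [Q { }] [B [Q { }]]]]]

B
Q B
{ } B
{ } Q B
{ } { } B
{ } { } Q B
{ } { } { } B
{ } { } { } Q
{ } { } { } { }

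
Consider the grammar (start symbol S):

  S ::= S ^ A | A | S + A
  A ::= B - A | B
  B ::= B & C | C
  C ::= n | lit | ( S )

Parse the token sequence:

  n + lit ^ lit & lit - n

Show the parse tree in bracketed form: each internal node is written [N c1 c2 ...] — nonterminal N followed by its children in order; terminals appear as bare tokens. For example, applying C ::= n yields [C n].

S
S ^ A
S + A ^ A
A + A ^ A
B + A ^ A
C + A ^ A
n + A ^ A
n + B ^ A
n + C ^ A
n + lit ^ A
n + lit ^ B - A
n + lit ^ B & C - A
n + lit ^ C & C - A
n + lit ^ lit & C - A
n + lit ^ lit & lit - A
n + lit ^ lit & lit - B
n + lit ^ lit & lit - C
n + lit ^ lit & lit - n

[S [S [S [A [B [C n]]]] + [A [B [C lit]]]] ^ [A [B [B [C lit]] & [C lit]] - [A [B [C n]]]]]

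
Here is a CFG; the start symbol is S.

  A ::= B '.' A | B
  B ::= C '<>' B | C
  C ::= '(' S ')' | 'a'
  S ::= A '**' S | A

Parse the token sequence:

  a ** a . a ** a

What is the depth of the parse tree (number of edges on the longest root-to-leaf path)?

6

[S [A [B [C a]]] ** [S [A [B [C a]] . [A [B [C a]]]] ** [S [A [B [C a]]]]]]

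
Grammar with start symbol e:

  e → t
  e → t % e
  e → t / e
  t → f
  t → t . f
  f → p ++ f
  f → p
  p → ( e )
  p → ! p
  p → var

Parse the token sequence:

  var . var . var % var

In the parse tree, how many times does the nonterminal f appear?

4

[e [t [t [t [f [p var]]] . [f [p var]]] . [f [p var]]] % [e [t [f [p var]]]]]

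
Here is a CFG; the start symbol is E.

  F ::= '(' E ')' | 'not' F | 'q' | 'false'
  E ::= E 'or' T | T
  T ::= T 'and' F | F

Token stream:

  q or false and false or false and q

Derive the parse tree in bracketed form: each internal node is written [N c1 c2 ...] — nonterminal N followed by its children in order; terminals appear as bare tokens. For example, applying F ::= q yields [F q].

[E [E [E [T [F q]]] or [T [T [F false]] and [F false]]] or [T [T [F false]] and [F q]]]

E
E or T
E or T or T
T or T or T
F or T or T
q or T or T
q or T and F or T
q or F and F or T
q or false and F or T
q or false and false or T
q or false and false or T and F
q or false and false or F and F
q or false and false or false and F
q or false and false or false and q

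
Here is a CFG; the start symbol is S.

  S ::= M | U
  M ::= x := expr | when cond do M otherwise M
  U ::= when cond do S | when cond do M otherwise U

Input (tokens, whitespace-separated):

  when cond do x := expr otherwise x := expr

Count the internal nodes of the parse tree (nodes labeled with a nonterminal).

4

[S [M when cond do [M x := expr] otherwise [M x := expr]]]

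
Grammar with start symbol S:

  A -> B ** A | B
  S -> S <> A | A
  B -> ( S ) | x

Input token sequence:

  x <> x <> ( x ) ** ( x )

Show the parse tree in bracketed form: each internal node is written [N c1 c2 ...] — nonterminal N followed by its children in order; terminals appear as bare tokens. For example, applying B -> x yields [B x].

[S [S [S [A [B x]]] <> [A [B x]]] <> [A [B ( [S [A [B x]]] )] ** [A [B ( [S [A [B x]]] )]]]]

S
S <> A
S <> A <> A
A <> A <> A
B <> A <> A
x <> A <> A
x <> B <> A
x <> x <> A
x <> x <> B ** A
x <> x <> ( S ) ** A
x <> x <> ( A ) ** A
x <> x <> ( B ) ** A
x <> x <> ( x ) ** A
x <> x <> ( x ) ** B
x <> x <> ( x ) ** ( S )
x <> x <> ( x ) ** ( A )
x <> x <> ( x ) ** ( B )
x <> x <> ( x ) ** ( x )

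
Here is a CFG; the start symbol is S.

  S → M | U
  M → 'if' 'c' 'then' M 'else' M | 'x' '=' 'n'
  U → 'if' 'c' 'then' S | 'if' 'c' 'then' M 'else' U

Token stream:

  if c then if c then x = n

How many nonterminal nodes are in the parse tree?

[S [U if c then [S [U if c then [S [M x = n]]]]]]

6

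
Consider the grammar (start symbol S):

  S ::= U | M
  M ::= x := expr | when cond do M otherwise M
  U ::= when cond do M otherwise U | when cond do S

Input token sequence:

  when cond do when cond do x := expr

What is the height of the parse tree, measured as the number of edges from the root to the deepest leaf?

6

[S [U when cond do [S [U when cond do [S [M x := expr]]]]]]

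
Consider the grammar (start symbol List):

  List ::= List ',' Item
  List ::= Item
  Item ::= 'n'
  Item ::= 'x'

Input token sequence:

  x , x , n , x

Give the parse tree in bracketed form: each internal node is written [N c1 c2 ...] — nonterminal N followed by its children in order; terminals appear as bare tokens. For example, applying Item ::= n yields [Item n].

List
List , Item
List , Item , Item
List , Item , Item , Item
Item , Item , Item , Item
x , Item , Item , Item
x , x , Item , Item
x , x , n , Item
x , x , n , x

[List [List [List [List [Item x]] , [Item x]] , [Item n]] , [Item x]]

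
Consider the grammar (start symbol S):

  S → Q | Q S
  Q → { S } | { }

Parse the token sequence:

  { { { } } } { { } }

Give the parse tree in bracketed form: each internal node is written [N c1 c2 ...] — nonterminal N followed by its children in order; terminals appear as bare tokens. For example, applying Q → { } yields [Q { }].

[S [Q { [S [Q { [S [Q { }]] }]] }] [S [Q { [S [Q { }]] }]]]

S
Q S
{ S } S
{ Q } S
{ { S } } S
{ { Q } } S
{ { { } } } S
{ { { } } } Q
{ { { } } } { S }
{ { { } } } { Q }
{ { { } } } { { } }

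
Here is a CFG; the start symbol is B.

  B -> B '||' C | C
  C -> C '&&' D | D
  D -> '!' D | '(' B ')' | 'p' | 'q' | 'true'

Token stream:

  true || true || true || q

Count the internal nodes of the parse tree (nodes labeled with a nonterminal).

[B [B [B [B [C [D true]]] || [C [D true]]] || [C [D true]]] || [C [D q]]]

12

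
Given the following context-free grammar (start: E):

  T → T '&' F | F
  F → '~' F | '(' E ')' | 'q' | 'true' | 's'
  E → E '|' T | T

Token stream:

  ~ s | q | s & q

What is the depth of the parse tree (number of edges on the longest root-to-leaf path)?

[E [E [E [T [F ~ [F s]]]] | [T [F q]]] | [T [T [F s]] & [F q]]]

6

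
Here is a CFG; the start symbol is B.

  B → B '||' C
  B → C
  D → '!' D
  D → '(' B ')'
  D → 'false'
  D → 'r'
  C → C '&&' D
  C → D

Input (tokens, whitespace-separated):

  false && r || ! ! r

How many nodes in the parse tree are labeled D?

5

[B [B [C [C [D false]] && [D r]]] || [C [D ! [D ! [D r]]]]]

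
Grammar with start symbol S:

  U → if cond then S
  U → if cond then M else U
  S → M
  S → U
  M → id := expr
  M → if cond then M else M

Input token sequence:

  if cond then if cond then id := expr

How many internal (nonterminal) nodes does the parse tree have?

6

[S [U if cond then [S [U if cond then [S [M id := expr]]]]]]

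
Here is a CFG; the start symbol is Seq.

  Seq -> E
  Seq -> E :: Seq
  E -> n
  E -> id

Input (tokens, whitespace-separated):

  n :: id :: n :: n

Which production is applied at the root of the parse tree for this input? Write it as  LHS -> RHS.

[Seq [E n] :: [Seq [E id] :: [Seq [E n] :: [Seq [E n]]]]]

Seq -> E :: Seq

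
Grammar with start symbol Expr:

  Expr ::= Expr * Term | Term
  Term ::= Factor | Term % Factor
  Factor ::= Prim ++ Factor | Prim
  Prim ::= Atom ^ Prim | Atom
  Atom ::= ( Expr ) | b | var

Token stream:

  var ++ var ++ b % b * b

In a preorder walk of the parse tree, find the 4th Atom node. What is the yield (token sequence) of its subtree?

[Expr [Expr [Term [Term [Factor [Prim [Atom var]] ++ [Factor [Prim [Atom var]] ++ [Factor [Prim [Atom b]]]]]] % [Factor [Prim [Atom b]]]]] * [Term [Factor [Prim [Atom b]]]]]

b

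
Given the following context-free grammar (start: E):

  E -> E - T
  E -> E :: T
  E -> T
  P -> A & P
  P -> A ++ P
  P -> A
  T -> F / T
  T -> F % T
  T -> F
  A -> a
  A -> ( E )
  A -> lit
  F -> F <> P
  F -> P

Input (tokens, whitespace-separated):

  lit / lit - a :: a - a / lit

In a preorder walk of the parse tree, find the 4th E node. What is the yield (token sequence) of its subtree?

lit / lit

[E [E [E [E [T [F [P [A lit]]] / [T [F [P [A lit]]]]]] - [T [F [P [A a]]]]] :: [T [F [P [A a]]]]] - [T [F [P [A a]]] / [T [F [P [A lit]]]]]]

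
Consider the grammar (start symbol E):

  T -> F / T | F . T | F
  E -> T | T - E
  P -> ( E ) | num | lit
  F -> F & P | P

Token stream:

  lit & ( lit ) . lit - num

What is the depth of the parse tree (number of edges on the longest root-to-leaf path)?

[E [T [F [F [P lit]] & [P ( [E [T [F [P lit]]]] )]] . [T [F [P lit]]]] - [E [T [F [P num]]]]]

8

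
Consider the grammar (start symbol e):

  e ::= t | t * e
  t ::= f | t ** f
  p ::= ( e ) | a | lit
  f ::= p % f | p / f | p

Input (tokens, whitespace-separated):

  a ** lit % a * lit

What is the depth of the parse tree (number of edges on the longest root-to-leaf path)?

[e [t [t [f [p a]]] ** [f [p lit] % [f [p a]]]] * [e [t [f [p lit]]]]]

5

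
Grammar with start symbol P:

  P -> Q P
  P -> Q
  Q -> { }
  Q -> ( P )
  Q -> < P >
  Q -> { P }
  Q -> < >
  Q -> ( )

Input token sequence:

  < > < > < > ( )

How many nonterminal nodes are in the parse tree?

[P [Q < >] [P [Q < >] [P [Q < >] [P [Q ( )]]]]]

8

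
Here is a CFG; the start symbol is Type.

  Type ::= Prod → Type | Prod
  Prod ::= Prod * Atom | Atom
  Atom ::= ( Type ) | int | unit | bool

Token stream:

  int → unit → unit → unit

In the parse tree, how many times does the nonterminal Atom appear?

[Type [Prod [Atom int]] → [Type [Prod [Atom unit]] → [Type [Prod [Atom unit]] → [Type [Prod [Atom unit]]]]]]

4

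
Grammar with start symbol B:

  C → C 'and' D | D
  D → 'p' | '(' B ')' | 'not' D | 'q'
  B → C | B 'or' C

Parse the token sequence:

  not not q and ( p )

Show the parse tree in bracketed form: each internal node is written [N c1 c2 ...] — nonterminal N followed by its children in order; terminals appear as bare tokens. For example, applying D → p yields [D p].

B
C
C and D
D and D
not D and D
not not D and D
not not q and D
not not q and ( B )
not not q and ( C )
not not q and ( D )
not not q and ( p )

[B [C [C [D not [D not [D q]]]] and [D ( [B [C [D p]]] )]]]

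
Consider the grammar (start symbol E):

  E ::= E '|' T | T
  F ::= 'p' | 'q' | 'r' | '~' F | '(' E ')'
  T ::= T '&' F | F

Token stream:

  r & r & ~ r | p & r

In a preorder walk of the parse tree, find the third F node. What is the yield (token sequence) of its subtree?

[E [E [T [T [T [F r]] & [F r]] & [F ~ [F r]]]] | [T [T [F p]] & [F r]]]

~ r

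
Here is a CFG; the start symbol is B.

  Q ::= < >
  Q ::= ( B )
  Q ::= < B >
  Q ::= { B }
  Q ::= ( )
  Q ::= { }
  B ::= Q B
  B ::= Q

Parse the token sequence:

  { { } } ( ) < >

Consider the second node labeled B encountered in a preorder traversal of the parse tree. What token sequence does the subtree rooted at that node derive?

[B [Q { [B [Q { }]] }] [B [Q ( )] [B [Q < >]]]]

{ }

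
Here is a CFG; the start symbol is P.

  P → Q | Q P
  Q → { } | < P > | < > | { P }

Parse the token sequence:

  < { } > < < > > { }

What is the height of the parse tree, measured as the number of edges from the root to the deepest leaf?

5

[P [Q < [P [Q { }]] >] [P [Q < [P [Q < >]] >] [P [Q { }]]]]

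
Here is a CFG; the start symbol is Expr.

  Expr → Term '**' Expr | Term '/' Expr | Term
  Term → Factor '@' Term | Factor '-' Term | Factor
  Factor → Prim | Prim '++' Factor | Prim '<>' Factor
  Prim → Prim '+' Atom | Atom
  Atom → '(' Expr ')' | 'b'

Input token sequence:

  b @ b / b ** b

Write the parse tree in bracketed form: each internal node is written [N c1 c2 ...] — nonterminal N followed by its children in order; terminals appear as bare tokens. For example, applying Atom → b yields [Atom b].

Expr
Term / Expr
Factor @ Term / Expr
Prim @ Term / Expr
Atom @ Term / Expr
b @ Term / Expr
b @ Factor / Expr
b @ Prim / Expr
b @ Atom / Expr
b @ b / Expr
b @ b / Term ** Expr
b @ b / Factor ** Expr
b @ b / Prim ** Expr
b @ b / Atom ** Expr
b @ b / b ** Expr
b @ b / b ** Term
b @ b / b ** Factor
b @ b / b ** Prim
b @ b / b ** Atom
b @ b / b ** b

[Expr [Term [Factor [Prim [Atom b]]] @ [Term [Factor [Prim [Atom b]]]]] / [Expr [Term [Factor [Prim [Atom b]]]] ** [Expr [Term [Factor [Prim [Atom b]]]]]]]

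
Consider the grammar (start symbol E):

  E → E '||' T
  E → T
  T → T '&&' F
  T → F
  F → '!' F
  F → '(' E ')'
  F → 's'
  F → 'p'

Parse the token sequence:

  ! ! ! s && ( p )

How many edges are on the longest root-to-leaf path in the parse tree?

7

[E [T [T [F ! [F ! [F ! [F s]]]]] && [F ( [E [T [F p]]] )]]]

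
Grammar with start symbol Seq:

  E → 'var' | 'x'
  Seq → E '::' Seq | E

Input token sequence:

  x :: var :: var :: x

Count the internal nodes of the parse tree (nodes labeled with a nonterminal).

[Seq [E x] :: [Seq [E var] :: [Seq [E var] :: [Seq [E x]]]]]

8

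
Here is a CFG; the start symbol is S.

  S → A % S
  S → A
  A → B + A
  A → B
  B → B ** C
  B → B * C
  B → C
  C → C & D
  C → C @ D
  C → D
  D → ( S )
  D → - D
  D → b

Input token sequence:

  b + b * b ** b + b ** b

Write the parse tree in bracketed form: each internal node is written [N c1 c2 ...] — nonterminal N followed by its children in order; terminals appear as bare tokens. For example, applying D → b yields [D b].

S
A
B + A
C + A
D + A
b + A
b + B + A
b + B ** C + A
b + B * C ** C + A
b + C * C ** C + A
b + D * C ** C + A
b + b * C ** C + A
b + b * D ** C + A
b + b * b ** C + A
b + b * b ** D + A
b + b * b ** b + A
b + b * b ** b + B
b + b * b ** b + B ** C
b + b * b ** b + C ** C
b + b * b ** b + D ** C
b + b * b ** b + b ** C
b + b * b ** b + b ** D
b + b * b ** b + b ** b

[S [A [B [C [D b]]] + [A [B [B [B [C [D b]]] * [C [D b]]] ** [C [D b]]] + [A [B [B [C [D b]]] ** [C [D b]]]]]]]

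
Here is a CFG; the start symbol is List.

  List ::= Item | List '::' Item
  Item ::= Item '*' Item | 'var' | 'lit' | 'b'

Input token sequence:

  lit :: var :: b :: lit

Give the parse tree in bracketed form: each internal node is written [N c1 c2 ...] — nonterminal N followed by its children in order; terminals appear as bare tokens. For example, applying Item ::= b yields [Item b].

List
List :: Item
List :: Item :: Item
List :: Item :: Item :: Item
Item :: Item :: Item :: Item
lit :: Item :: Item :: Item
lit :: var :: Item :: Item
lit :: var :: b :: Item
lit :: var :: b :: lit

[List [List [List [List [Item lit]] :: [Item var]] :: [Item b]] :: [Item lit]]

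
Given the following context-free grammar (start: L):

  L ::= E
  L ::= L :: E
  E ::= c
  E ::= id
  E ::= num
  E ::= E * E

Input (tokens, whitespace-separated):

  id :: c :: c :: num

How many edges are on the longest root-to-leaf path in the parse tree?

5

[L [L [L [L [E id]] :: [E c]] :: [E c]] :: [E num]]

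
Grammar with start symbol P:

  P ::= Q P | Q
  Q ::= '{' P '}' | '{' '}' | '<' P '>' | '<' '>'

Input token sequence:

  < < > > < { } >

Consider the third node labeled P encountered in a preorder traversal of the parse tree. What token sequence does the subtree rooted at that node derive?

[P [Q < [P [Q < >]] >] [P [Q < [P [Q { }]] >]]]

< { } >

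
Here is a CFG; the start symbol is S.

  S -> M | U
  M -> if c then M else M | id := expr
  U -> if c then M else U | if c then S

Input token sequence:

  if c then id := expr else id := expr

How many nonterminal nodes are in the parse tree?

[S [M if c then [M id := expr] else [M id := expr]]]

4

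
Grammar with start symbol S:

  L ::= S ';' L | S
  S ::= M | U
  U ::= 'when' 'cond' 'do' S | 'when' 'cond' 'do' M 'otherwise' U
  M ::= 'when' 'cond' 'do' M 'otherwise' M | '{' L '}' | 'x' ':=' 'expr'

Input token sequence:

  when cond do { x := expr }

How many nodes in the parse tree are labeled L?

[S [U when cond do [S [M { [L [S [M x := expr]]] }]]]]

1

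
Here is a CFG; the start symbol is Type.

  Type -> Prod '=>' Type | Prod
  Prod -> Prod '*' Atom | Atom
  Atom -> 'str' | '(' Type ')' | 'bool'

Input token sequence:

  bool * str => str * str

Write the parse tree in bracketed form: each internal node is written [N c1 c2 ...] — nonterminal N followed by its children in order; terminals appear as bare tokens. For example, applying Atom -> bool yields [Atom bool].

Type
Prod => Type
Prod * Atom => Type
Atom * Atom => Type
bool * Atom => Type
bool * str => Type
bool * str => Prod
bool * str => Prod * Atom
bool * str => Atom * Atom
bool * str => str * Atom
bool * str => str * str

[Type [Prod [Prod [Atom bool]] * [Atom str]] => [Type [Prod [Prod [Atom str]] * [Atom str]]]]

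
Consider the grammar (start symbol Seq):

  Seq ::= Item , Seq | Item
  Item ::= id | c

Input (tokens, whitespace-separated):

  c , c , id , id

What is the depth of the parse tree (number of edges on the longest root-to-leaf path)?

5

[Seq [Item c] , [Seq [Item c] , [Seq [Item id] , [Seq [Item id]]]]]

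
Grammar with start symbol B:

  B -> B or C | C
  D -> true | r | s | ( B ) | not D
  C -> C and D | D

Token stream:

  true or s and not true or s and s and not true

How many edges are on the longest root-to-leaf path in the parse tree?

[B [B [B [C [D true]]] or [C [C [D s]] and [D not [D true]]]] or [C [C [C [D s]] and [D s]] and [D not [D true]]]]

5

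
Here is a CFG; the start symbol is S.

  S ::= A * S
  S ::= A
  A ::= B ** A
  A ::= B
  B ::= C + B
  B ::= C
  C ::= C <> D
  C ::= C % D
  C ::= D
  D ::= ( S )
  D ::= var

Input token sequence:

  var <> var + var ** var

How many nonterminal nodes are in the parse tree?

14

[S [A [B [C [C [D var]] <> [D var]] + [B [C [D var]]]] ** [A [B [C [D var]]]]]]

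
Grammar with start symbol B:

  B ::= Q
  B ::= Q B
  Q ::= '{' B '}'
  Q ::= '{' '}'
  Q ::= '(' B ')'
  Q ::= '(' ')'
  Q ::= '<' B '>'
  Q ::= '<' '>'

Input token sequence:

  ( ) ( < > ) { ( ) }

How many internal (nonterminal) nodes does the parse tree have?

10

[B [Q ( )] [B [Q ( [B [Q < >]] )] [B [Q { [B [Q ( )]] }]]]]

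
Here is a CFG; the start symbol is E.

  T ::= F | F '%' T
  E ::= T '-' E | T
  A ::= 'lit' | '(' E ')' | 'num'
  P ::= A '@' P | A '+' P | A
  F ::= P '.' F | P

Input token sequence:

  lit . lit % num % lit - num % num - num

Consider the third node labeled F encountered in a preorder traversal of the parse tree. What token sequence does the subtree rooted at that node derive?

num

[E [T [F [P [A lit]] . [F [P [A lit]]]] % [T [F [P [A num]]] % [T [F [P [A lit]]]]]] - [E [T [F [P [A num]]] % [T [F [P [A num]]]]] - [E [T [F [P [A num]]]]]]]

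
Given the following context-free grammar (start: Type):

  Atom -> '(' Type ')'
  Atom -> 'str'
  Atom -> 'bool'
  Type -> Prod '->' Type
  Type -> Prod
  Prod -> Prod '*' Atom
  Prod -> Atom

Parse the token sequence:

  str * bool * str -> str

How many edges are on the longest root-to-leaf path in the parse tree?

[Type [Prod [Prod [Prod [Atom str]] * [Atom bool]] * [Atom str]] -> [Type [Prod [Atom str]]]]

5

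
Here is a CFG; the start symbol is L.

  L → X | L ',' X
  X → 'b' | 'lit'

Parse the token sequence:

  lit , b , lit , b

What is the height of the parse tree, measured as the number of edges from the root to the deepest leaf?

[L [L [L [L [X lit]] , [X b]] , [X lit]] , [X b]]

5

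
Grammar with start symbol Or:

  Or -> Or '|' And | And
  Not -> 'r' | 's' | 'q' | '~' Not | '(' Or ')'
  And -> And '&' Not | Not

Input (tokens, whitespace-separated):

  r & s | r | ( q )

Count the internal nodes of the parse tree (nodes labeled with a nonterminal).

14

[Or [Or [Or [And [And [Not r]] & [Not s]]] | [And [Not r]]] | [And [Not ( [Or [And [Not q]]] )]]]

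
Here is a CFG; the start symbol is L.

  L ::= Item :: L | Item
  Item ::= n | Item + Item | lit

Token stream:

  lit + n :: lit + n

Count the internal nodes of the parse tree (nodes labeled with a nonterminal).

[L [Item [Item lit] + [Item n]] :: [L [Item [Item lit] + [Item n]]]]

8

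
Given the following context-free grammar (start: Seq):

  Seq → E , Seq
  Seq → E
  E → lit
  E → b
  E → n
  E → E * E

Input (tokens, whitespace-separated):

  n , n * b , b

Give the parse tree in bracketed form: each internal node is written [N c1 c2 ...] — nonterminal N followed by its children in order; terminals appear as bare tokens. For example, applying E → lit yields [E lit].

Seq
E , Seq
n , Seq
n , E , Seq
n , E * E , Seq
n , n * E , Seq
n , n * b , Seq
n , n * b , E
n , n * b , b

[Seq [E n] , [Seq [E [E n] * [E b]] , [Seq [E b]]]]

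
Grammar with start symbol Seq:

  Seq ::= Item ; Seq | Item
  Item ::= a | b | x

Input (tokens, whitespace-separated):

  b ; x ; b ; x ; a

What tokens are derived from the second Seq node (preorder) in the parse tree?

x ; b ; x ; a

[Seq [Item b] ; [Seq [Item x] ; [Seq [Item b] ; [Seq [Item x] ; [Seq [Item a]]]]]]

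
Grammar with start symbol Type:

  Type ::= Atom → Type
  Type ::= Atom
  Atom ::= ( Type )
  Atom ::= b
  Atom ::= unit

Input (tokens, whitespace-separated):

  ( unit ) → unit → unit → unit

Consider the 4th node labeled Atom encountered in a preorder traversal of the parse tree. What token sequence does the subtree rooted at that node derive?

unit

[Type [Atom ( [Type [Atom unit]] )] → [Type [Atom unit] → [Type [Atom unit] → [Type [Atom unit]]]]]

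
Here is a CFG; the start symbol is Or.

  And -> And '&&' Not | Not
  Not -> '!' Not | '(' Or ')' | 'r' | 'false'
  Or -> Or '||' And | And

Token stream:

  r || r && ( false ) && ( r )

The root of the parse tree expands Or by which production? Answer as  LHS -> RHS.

Or -> Or '||' And

[Or [Or [And [Not r]]] || [And [And [And [Not r]] && [Not ( [Or [And [Not false]]] )]] && [Not ( [Or [And [Not r]]] )]]]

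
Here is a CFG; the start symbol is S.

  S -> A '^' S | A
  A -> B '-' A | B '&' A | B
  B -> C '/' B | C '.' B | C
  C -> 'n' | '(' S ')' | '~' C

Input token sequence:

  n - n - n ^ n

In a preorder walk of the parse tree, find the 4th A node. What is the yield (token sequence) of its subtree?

[S [A [B [C n]] - [A [B [C n]] - [A [B [C n]]]]] ^ [S [A [B [C n]]]]]

n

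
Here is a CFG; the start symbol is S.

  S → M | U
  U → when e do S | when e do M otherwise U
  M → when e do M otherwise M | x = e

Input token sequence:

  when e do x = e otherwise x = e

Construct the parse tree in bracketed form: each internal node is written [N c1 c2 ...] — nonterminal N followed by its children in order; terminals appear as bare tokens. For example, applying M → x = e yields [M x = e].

S
M
when e do M otherwise M
when e do x = e otherwise M
when e do x = e otherwise x = e

[S [M when e do [M x = e] otherwise [M x = e]]]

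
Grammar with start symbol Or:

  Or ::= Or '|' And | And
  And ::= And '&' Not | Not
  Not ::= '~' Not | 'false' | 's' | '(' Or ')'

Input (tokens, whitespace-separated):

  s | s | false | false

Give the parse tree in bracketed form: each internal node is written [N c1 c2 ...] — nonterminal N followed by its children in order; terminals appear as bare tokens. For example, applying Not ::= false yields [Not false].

[Or [Or [Or [Or [And [Not s]]] | [And [Not s]]] | [And [Not false]]] | [And [Not false]]]

Or
Or | And
Or | And | And
Or | And | And | And
And | And | And | And
Not | And | And | And
s | And | And | And
s | Not | And | And
s | s | And | And
s | s | Not | And
s | s | false | And
s | s | false | Not
s | s | false | false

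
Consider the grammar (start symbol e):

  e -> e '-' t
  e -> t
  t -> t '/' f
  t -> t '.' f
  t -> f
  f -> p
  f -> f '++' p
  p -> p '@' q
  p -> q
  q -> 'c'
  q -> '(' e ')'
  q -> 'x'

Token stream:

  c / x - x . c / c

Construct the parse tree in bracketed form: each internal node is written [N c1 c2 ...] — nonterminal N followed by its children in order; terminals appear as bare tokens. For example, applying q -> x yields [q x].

[e [e [t [t [f [p [q c]]]] / [f [p [q x]]]]] - [t [t [t [f [p [q x]]]] . [f [p [q c]]]] / [f [p [q c]]]]]

e
e - t
t - t
t / f - t
f / f - t
p / f - t
q / f - t
c / f - t
c / p - t
c / q - t
c / x - t
c / x - t / f
c / x - t . f / f
c / x - f . f / f
c / x - p . f / f
c / x - q . f / f
c / x - x . f / f
c / x - x . p / f
c / x - x . q / f
c / x - x . c / f
c / x - x . c / p
c / x - x . c / q
c / x - x . c / c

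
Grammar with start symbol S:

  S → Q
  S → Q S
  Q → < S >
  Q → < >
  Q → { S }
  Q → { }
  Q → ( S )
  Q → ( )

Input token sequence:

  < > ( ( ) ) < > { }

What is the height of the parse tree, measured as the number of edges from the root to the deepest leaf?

5

[S [Q < >] [S [Q ( [S [Q ( )]] )] [S [Q < >] [S [Q { }]]]]]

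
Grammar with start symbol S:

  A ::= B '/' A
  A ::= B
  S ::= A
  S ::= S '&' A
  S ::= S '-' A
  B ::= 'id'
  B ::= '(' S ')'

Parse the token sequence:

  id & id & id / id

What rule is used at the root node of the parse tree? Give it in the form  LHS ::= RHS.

[S [S [S [A [B id]]] & [A [B id]]] & [A [B id] / [A [B id]]]]

S ::= S '&' A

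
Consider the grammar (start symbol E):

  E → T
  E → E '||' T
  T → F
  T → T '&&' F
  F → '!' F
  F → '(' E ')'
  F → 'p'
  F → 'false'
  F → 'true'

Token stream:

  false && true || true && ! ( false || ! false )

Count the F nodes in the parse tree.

[E [E [T [T [F false]] && [F true]]] || [T [T [F true]] && [F ! [F ( [E [E [T [F false]]] || [T [F ! [F false]]]] )]]]]

8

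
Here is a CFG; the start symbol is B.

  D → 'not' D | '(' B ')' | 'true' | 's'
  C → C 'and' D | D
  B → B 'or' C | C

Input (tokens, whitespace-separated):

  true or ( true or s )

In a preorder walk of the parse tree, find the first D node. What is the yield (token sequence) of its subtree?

[B [B [C [D true]]] or [C [D ( [B [B [C [D true]]] or [C [D s]]] )]]]

true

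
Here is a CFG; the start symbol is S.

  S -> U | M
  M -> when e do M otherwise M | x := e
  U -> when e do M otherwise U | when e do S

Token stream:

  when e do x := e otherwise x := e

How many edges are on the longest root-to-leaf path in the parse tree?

[S [M when e do [M x := e] otherwise [M x := e]]]

3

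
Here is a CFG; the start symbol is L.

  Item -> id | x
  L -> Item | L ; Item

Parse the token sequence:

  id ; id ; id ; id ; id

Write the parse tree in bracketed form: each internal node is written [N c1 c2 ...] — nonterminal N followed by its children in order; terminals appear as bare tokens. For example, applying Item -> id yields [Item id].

L
L ; Item
L ; Item ; Item
L ; Item ; Item ; Item
L ; Item ; Item ; Item ; Item
Item ; Item ; Item ; Item ; Item
id ; Item ; Item ; Item ; Item
id ; id ; Item ; Item ; Item
id ; id ; id ; Item ; Item
id ; id ; id ; id ; Item
id ; id ; id ; id ; id

[L [L [L [L [L [Item id]] ; [Item id]] ; [Item id]] ; [Item id]] ; [Item id]]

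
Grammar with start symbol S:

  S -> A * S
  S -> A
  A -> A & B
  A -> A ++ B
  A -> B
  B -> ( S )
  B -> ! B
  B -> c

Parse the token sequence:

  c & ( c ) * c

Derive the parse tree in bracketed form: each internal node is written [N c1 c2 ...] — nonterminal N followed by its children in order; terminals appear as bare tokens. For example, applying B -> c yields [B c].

[S [A [A [B c]] & [B ( [S [A [B c]]] )]] * [S [A [B c]]]]

S
A * S
A & B * S
B & B * S
c & B * S
c & ( S ) * S
c & ( A ) * S
c & ( B ) * S
c & ( c ) * S
c & ( c ) * A
c & ( c ) * B
c & ( c ) * c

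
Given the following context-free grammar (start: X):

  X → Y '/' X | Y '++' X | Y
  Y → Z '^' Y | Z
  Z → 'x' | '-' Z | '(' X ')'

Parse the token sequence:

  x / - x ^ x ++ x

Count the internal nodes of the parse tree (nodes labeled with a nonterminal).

[X [Y [Z x]] / [X [Y [Z - [Z x]] ^ [Y [Z x]]] ++ [X [Y [Z x]]]]]

12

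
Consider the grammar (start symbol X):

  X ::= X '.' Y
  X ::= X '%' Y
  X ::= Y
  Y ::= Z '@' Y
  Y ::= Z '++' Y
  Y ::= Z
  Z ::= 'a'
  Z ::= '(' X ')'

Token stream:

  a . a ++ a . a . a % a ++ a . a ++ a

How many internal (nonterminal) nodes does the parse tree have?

24

[X [X [X [X [X [X [Y [Z a]]] . [Y [Z a] ++ [Y [Z a]]]] . [Y [Z a]]] . [Y [Z a]]] % [Y [Z a] ++ [Y [Z a]]]] . [Y [Z a] ++ [Y [Z a]]]]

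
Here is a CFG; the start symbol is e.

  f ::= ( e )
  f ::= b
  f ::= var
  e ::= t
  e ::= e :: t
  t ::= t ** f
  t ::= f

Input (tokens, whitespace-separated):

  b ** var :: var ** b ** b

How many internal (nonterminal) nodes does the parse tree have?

12

[e [e [t [t [f b]] ** [f var]]] :: [t [t [t [f var]] ** [f b]] ** [f b]]]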